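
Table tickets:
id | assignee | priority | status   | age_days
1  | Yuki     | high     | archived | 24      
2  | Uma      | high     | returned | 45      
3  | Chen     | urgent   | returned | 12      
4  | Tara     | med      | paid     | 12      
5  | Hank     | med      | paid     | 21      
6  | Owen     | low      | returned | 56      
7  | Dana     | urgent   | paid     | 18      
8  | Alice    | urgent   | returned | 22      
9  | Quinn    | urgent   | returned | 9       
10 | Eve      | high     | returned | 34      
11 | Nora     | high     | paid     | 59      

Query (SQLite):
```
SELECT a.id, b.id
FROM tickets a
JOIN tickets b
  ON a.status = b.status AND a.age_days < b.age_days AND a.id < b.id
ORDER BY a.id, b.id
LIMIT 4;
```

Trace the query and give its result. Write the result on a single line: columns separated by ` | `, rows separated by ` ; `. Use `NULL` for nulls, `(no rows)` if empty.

2 | 6 ; 3 | 6 ; 3 | 8 ; 3 | 10

Pairs (a,b) with same status, a.age_days < b.age_days, a.id < b.id.
status groups: archived:{1} paid:{4,5,7,11} returned:{2,3,6,8,9,10}
Ordered by (a.id, b.id); first 4.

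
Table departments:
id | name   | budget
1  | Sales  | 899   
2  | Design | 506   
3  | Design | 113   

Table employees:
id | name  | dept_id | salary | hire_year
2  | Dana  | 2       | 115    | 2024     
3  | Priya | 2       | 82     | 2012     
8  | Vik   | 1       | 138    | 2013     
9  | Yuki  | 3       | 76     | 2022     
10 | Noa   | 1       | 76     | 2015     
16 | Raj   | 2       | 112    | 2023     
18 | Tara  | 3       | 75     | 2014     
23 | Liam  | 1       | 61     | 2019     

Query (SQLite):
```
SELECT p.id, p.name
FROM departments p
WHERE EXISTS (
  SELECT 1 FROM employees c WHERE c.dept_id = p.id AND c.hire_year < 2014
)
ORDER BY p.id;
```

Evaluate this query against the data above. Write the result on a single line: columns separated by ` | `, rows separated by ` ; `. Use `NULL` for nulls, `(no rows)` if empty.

1 | Sales ; 2 | Design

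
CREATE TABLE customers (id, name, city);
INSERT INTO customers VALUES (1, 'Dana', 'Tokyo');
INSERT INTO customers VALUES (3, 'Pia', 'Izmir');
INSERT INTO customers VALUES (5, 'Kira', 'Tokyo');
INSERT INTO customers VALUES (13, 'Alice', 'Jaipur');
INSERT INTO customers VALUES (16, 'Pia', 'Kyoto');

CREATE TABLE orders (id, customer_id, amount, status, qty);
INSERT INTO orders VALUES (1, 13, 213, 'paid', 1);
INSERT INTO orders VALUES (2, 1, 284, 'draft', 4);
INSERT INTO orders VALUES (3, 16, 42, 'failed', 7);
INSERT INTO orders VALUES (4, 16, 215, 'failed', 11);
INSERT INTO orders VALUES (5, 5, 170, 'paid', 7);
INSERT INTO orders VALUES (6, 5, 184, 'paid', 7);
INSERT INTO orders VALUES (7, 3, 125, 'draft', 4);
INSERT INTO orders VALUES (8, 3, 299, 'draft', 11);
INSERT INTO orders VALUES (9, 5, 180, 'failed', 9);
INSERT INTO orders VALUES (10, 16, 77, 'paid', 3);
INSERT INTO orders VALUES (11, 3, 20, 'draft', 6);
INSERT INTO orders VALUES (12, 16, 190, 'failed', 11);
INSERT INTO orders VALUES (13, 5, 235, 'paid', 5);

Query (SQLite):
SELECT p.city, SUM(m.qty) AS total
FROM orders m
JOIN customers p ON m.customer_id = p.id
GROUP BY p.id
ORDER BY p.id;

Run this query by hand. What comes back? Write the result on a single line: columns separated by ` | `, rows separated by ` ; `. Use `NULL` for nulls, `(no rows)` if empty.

Tokyo | 4 ; Izmir | 21 ; Tokyo | 28 ; Jaipur | 1 ; Kyoto | 32

Join each orders row to its customers via customer_id.
Group joined rows by customers.id; compute SUM(m.qty) per group.
  1: ids {2} → SUM(m.qty)=4
  3: ids {7, 8, 11} → SUM(m.qty)=21
  5: ids {5, 6, 9, 13} → SUM(m.qty)=28
  13: ids {1} → SUM(m.qty)=1
  16: ids {3, 4, 10, 12} → SUM(m.qty)=32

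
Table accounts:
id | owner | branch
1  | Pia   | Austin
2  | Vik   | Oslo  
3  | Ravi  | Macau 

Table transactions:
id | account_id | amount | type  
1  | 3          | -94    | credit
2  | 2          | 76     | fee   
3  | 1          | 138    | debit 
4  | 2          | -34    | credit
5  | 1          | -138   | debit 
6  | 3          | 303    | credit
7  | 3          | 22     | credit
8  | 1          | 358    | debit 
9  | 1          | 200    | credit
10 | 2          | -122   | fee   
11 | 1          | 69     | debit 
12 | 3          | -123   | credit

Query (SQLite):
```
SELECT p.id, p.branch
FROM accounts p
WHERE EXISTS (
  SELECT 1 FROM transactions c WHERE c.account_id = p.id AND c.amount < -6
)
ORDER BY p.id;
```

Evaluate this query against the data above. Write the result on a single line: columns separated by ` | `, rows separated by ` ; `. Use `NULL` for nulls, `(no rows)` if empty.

1 | Austin ; 2 | Oslo ; 3 | Macau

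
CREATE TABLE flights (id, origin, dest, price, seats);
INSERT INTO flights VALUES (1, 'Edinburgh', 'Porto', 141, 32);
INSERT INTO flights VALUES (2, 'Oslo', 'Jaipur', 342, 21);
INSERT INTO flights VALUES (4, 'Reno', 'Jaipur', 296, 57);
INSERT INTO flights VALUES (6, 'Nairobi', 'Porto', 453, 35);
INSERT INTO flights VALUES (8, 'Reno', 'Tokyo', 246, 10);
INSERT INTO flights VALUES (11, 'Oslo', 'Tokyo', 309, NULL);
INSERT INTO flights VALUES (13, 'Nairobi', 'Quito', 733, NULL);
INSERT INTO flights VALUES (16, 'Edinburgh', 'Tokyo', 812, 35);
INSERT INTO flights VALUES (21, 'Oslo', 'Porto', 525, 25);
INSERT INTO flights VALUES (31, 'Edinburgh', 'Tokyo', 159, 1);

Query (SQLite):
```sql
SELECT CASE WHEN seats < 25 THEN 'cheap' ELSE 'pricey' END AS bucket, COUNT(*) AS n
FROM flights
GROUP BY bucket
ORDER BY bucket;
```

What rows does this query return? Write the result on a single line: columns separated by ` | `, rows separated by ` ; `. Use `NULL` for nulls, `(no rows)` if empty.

Bucket rows by seats < 25 → 'cheap' else 'pricey'; count each bucket.
NULL < 25 is unknown, so NULL seats falls into ELSE → 'pricey'.

cheap | 3 ; pricey | 7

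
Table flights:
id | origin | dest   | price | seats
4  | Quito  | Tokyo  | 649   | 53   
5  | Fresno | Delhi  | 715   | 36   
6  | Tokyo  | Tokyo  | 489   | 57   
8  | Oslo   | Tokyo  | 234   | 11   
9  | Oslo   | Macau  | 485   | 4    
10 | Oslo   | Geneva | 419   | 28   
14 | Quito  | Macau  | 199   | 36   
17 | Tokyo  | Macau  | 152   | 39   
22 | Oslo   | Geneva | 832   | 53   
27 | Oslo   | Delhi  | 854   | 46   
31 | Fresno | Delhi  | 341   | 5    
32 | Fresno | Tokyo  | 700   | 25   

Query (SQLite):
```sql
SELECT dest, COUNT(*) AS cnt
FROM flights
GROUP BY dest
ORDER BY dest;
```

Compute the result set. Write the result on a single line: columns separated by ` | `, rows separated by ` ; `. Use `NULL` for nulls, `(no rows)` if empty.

Partition flights by dest; compute COUNT(*) within each group.
  Delhi: ids {5, 27, 31} → COUNT(*)=3
  Geneva: ids {10, 22} → COUNT(*)=2
  Macau: ids {9, 14, 17} → COUNT(*)=3
  Tokyo: ids {4, 6, 8, 32} → COUNT(*)=4

Delhi | 3 ; Geneva | 2 ; Macau | 3 ; Tokyo | 4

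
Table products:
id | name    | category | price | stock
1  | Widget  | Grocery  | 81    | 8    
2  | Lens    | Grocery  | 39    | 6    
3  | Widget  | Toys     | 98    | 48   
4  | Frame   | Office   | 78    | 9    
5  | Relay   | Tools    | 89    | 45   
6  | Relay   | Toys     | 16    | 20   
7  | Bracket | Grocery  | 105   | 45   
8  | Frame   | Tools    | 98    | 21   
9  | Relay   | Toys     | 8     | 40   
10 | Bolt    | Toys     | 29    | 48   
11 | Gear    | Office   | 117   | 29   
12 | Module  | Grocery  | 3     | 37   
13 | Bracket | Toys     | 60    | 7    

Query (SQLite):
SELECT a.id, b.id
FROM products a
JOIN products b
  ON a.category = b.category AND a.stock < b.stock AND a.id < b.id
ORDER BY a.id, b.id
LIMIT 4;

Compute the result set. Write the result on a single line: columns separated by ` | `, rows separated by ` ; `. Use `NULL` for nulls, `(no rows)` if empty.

Pairs (a,b) with same category, a.stock < b.stock, a.id < b.id.
category groups: Grocery:{1,2,7,12} Office:{4,11} Tools:{5,8} Toys:{3,6,9,10,13}
Ordered by (a.id, b.id); first 4.

1 | 7 ; 1 | 12 ; 2 | 7 ; 2 | 12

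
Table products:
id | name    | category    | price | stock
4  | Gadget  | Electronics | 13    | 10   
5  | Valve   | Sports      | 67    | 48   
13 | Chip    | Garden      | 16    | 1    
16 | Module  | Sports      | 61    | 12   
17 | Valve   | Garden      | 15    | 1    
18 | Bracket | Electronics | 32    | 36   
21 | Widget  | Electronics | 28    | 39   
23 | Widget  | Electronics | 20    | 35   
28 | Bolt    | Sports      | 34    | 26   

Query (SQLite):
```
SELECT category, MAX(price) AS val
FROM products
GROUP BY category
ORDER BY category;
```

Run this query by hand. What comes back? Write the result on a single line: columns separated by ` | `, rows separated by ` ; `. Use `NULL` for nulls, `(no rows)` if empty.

Electronics | 32 ; Garden | 16 ; Sports | 67

Partition products by category; compute MAX(price) within each group.
  Electronics: ids {4, 18, 21, 23} → MAX(price)=32
  Garden: ids {13, 17} → MAX(price)=16
  Sports: ids {5, 16, 28} → MAX(price)=67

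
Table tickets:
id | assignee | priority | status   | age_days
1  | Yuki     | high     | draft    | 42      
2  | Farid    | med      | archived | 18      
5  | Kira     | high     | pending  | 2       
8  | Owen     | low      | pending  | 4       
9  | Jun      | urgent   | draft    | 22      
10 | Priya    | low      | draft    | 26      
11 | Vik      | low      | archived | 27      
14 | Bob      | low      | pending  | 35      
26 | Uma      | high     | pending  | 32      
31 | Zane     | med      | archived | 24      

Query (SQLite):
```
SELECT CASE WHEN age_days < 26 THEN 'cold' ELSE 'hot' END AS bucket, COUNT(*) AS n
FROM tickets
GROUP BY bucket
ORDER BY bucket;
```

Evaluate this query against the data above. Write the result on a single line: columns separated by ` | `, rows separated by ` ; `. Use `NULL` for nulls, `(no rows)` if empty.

cold | 5 ; hot | 5

Bucket rows by age_days < 26 → 'cold' else 'hot'; count each bucket.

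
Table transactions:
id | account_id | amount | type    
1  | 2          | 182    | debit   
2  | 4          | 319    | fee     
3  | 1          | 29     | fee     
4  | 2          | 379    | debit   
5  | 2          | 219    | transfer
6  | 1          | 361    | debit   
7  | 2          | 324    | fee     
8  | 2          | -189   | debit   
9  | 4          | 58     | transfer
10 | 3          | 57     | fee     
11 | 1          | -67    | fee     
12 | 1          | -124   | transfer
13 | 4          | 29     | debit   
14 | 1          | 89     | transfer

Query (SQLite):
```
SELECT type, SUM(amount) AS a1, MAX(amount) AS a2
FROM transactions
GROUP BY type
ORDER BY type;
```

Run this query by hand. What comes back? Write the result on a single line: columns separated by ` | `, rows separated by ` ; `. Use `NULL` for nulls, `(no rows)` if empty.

Group transactions by type.
Per group compute: SUM(amount), MAX(amount).
  debit: ids {1, 4, 6, 8, 13} → SUM(amount)=762, MAX(amount)=379
  fee: ids {2, 3, 7, 10, 11} → SUM(amount)=662, MAX(amount)=324
  transfer: ids {5, 9, 12, 14} → SUM(amount)=242, MAX(amount)=219

debit | 762 | 379 ; fee | 662 | 324 ; transfer | 242 | 219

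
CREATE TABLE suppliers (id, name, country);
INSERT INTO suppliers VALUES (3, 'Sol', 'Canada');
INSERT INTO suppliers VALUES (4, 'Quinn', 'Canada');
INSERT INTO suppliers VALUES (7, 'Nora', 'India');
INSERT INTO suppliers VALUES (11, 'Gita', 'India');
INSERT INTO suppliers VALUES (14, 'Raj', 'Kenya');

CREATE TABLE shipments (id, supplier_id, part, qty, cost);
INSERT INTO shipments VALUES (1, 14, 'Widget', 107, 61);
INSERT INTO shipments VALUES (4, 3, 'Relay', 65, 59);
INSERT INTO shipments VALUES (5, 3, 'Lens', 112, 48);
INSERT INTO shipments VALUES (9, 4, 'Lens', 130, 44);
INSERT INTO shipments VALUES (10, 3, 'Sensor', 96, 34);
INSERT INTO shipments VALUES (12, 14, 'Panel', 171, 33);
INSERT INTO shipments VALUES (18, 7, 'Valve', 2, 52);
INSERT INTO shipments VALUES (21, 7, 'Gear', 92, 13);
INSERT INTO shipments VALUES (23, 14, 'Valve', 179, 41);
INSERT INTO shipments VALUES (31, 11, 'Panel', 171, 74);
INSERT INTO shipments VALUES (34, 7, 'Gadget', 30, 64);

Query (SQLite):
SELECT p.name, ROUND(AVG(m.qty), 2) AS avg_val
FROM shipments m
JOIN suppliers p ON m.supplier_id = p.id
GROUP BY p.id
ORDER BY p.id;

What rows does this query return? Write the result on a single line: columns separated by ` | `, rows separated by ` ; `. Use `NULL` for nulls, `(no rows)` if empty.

Sol | 91 ; Quinn | 130 ; Nora | 41.33 ; Gita | 171 ; Raj | 152.33

Join each shipments row to its suppliers via supplier_id.
Group joined rows by suppliers.id; compute ROUND(AVG(m.qty), 2) per group.
  3: ids {4, 5, 10} → ROUND(AVG(m.qty), 2)=91
  4: ids {9} → ROUND(AVG(m.qty), 2)=130
  7: ids {18, 21, 34} → ROUND(AVG(m.qty), 2)=41.33
  11: ids {31} → ROUND(AVG(m.qty), 2)=171
  14: ids {1, 12, 23} → ROUND(AVG(m.qty), 2)=152.33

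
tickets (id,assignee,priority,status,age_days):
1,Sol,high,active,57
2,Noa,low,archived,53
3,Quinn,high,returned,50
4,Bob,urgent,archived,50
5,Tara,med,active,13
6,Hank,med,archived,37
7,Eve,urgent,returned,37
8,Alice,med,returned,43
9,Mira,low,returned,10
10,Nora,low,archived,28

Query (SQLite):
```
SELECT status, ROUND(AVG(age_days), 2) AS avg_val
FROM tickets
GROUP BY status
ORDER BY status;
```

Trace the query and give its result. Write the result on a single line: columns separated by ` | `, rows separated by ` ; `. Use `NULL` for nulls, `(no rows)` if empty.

Partition tickets by status; compute ROUND(AVG(age_days), 2) within each group.
  active: ids {1, 5} → ROUND(AVG(age_days), 2)=35
  archived: ids {2, 4, 6, 10} → ROUND(AVG(age_days), 2)=42
  returned: ids {3, 7, 8, 9} → ROUND(AVG(age_days), 2)=35

active | 35 ; archived | 42 ; returned | 35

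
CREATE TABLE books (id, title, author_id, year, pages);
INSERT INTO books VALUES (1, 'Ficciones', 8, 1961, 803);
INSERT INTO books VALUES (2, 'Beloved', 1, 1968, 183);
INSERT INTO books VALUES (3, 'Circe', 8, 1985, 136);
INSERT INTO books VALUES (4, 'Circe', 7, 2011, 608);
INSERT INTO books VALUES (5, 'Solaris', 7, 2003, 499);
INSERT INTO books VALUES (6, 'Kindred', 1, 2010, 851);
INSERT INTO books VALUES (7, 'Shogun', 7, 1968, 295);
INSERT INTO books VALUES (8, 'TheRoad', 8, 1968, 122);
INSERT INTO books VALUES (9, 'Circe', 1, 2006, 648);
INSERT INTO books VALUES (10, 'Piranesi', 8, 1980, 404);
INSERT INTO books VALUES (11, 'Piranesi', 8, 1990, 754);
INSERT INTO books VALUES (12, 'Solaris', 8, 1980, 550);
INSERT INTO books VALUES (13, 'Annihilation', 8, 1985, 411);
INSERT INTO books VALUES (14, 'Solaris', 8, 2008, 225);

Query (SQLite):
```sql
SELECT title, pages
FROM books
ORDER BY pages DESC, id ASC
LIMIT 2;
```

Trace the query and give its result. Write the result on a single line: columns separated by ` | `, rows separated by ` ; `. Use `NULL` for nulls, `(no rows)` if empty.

Kindred | 851 ; Ficciones | 803

Sort by pages desc, tiebreak id asc: (851, id=6), (803, id=1), (754, id=11), (648, id=9), (608, id=4) …. Take first 2.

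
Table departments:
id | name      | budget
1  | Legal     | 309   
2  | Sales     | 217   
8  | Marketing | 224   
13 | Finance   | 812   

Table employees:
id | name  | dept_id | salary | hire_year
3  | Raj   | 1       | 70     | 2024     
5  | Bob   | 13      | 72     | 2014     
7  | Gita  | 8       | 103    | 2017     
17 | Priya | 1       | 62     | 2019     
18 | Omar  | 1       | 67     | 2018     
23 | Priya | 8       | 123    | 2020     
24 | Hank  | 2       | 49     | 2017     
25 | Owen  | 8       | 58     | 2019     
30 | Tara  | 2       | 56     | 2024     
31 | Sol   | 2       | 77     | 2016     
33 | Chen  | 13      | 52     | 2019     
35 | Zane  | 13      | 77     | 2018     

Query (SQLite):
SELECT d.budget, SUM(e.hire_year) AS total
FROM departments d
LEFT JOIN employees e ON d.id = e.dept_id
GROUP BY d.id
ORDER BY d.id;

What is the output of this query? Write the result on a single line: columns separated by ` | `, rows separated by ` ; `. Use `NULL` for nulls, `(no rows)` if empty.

LEFT JOIN keeps every departments row; unmatched ones get NULL for employees columns.
Group by departments.id and compute SUM(e.hire_year). SUM over an all-NULL group is NULL.
  1: ids {3, 17, 18} → SUM(e.hire_year)=6061
  2: ids {24, 30, 31} → SUM(e.hire_year)=6057
  8: ids {7, 23, 25} → SUM(e.hire_year)=6056
  13: ids {5, 33, 35} → SUM(e.hire_year)=6051

309 | 6061 ; 217 | 6057 ; 224 | 6056 ; 812 | 6051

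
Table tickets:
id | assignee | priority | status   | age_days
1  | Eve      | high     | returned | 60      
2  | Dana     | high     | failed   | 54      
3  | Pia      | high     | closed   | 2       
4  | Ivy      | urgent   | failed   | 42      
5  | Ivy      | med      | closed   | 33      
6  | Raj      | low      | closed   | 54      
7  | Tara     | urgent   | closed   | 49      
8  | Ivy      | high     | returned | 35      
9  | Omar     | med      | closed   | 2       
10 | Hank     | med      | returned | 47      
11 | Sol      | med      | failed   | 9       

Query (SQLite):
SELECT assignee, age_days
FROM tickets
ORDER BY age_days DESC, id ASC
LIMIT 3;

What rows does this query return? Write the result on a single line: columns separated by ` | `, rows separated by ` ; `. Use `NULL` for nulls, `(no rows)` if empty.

Sort by age_days desc, tiebreak id asc: (60, id=1), (54, id=2), (54, id=6), (49, id=7), (47, id=10), (42, id=4) …. Take first 3.

Eve | 60 ; Dana | 54 ; Raj | 54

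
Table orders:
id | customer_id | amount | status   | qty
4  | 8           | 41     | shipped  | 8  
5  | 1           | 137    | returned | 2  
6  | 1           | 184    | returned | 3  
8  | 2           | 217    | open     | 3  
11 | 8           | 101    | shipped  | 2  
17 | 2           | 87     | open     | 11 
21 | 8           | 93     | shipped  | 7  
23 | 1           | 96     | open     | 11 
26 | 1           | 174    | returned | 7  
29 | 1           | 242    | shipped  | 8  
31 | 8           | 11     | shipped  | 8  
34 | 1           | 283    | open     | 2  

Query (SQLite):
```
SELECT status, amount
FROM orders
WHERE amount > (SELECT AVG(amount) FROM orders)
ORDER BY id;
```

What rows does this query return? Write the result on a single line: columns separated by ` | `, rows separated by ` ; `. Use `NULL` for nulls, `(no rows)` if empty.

returned | 184 ; open | 217 ; returned | 174 ; shipped | 242 ; open | 283

Scalar subquery: AVG(amount) over all orders rows = 138.833333 (≈; comparison uses full precision).
Keep rows where amount > that value.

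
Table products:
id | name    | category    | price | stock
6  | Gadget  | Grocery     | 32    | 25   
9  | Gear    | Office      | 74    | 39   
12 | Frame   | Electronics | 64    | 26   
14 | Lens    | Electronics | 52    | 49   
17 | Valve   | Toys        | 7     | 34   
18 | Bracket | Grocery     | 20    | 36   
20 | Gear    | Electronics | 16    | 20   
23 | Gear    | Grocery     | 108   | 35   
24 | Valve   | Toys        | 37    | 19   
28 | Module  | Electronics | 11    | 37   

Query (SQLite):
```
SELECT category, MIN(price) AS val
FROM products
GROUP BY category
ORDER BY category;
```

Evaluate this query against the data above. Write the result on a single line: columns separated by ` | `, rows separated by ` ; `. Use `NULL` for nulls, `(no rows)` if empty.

Partition products by category; compute MIN(price) within each group.
  Electronics: ids {12, 14, 20, 28} → MIN(price)=11
  Grocery: ids {6, 18, 23} → MIN(price)=20
  Office: ids {9} → MIN(price)=74
  Toys: ids {17, 24} → MIN(price)=7

Electronics | 11 ; Grocery | 20 ; Office | 74 ; Toys | 7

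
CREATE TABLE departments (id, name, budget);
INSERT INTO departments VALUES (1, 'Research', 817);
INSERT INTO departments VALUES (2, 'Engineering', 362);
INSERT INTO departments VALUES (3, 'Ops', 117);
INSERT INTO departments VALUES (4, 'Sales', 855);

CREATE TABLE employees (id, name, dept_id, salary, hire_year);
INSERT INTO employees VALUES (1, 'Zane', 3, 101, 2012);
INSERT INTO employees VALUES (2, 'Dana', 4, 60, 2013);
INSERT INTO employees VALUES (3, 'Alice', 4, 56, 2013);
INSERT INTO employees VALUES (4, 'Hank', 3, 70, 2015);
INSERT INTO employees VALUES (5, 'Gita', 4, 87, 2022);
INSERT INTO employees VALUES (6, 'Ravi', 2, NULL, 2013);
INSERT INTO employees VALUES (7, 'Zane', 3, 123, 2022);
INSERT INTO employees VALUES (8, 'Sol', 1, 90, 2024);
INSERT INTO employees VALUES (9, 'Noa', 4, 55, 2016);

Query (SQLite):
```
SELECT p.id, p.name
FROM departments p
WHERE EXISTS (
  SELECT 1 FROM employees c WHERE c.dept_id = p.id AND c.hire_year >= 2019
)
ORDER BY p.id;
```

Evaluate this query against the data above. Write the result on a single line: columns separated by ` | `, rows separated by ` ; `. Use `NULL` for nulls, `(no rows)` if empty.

For each departments row, check whether any employees with matching dept_id has hire_year >= 2019.
Keep rows where that is true.

1 | Research ; 3 | Ops ; 4 | Sales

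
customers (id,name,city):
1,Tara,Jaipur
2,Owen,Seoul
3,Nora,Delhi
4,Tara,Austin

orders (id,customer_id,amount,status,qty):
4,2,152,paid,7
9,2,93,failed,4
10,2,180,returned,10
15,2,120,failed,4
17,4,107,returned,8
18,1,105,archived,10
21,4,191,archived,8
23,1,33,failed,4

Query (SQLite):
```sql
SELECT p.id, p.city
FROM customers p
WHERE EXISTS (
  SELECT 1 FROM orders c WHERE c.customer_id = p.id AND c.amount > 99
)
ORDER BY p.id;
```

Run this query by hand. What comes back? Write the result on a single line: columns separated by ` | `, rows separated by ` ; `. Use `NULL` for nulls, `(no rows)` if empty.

1 | Jaipur ; 2 | Seoul ; 4 | Austin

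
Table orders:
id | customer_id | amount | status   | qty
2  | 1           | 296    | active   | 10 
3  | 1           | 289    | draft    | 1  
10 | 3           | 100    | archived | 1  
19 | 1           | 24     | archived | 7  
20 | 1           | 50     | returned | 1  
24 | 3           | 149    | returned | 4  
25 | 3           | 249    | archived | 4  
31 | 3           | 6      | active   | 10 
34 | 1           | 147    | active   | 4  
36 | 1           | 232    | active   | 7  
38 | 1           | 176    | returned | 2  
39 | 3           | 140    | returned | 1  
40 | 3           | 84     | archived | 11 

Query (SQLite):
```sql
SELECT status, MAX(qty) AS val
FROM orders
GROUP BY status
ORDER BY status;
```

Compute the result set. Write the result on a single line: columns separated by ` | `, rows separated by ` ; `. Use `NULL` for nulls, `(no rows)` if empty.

Partition orders by status; compute MAX(qty) within each group.
  active: ids {2, 31, 34, 36} → MAX(qty)=10
  archived: ids {10, 19, 25, 40} → MAX(qty)=11
  draft: ids {3} → MAX(qty)=1
  returned: ids {20, 24, 38, 39} → MAX(qty)=4

active | 10 ; archived | 11 ; draft | 1 ; returned | 4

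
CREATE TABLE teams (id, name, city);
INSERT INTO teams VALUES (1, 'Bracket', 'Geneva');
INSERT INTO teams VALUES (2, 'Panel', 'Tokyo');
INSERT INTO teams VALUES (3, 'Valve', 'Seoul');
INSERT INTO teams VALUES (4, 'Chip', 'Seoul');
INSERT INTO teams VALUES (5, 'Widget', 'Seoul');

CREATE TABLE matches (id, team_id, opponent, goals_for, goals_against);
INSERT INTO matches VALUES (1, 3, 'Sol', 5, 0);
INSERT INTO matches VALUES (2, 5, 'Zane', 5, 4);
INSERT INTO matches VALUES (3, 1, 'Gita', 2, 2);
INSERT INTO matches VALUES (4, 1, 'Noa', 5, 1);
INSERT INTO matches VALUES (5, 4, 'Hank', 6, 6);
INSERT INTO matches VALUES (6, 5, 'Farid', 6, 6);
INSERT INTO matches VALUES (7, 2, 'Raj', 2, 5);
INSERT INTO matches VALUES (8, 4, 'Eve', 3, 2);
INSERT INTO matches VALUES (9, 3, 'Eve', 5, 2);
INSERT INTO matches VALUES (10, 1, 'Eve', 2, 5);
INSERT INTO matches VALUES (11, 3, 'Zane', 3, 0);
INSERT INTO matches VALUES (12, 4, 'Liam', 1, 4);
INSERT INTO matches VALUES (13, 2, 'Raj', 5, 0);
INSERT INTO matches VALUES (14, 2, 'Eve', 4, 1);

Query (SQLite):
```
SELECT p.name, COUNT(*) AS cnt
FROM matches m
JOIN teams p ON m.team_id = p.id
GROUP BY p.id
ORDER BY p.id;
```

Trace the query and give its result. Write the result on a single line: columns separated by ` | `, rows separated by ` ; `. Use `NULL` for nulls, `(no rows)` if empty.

Join each matches row to its teams via team_id.
Group joined rows by teams.id; compute COUNT(*) per group.
  1: ids {3, 4, 10} → COUNT(*)=3
  2: ids {7, 13, 14} → COUNT(*)=3
  3: ids {1, 9, 11} → COUNT(*)=3
  4: ids {5, 8, 12} → COUNT(*)=3
  5: ids {2, 6} → COUNT(*)=2

Bracket | 3 ; Panel | 3 ; Valve | 3 ; Chip | 3 ; Widget | 2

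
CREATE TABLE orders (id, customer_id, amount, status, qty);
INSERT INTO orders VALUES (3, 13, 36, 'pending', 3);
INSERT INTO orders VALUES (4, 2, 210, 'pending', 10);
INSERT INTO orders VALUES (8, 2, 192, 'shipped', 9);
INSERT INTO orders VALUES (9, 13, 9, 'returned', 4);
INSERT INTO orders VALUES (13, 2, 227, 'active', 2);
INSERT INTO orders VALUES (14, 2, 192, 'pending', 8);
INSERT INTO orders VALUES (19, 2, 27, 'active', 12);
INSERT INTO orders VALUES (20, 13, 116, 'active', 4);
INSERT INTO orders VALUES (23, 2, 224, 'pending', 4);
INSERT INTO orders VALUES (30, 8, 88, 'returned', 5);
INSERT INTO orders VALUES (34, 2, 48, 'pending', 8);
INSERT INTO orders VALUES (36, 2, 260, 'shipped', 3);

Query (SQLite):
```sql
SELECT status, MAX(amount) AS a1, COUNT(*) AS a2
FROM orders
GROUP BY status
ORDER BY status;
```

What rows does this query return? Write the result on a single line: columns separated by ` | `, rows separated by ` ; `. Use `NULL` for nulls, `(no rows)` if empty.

Group orders by status.
Per group compute: MAX(amount), COUNT(*).
  active: ids {13, 19, 20} → MAX(amount)=227, COUNT(*)=3
  pending: ids {3, 4, 14, 23, 34} → MAX(amount)=224, COUNT(*)=5
  returned: ids {9, 30} → MAX(amount)=88, COUNT(*)=2
  shipped: ids {8, 36} → MAX(amount)=260, COUNT(*)=2

active | 227 | 3 ; pending | 224 | 5 ; returned | 88 | 2 ; shipped | 260 | 2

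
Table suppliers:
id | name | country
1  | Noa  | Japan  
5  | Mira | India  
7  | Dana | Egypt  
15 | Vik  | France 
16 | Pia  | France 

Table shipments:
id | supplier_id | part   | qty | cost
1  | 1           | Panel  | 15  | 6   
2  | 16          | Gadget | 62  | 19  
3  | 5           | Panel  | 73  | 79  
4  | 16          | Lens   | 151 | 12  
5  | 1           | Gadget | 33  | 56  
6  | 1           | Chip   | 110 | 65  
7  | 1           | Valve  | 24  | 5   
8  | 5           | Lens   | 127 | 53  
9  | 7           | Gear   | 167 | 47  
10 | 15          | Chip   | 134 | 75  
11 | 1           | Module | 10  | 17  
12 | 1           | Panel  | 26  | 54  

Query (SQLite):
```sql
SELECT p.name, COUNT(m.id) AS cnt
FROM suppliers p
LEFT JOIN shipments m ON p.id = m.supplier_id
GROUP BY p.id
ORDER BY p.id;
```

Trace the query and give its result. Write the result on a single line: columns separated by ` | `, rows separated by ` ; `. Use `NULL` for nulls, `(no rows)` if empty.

Noa | 6 ; Mira | 2 ; Dana | 1 ; Vik | 1 ; Pia | 2

LEFT JOIN keeps every suppliers row; unmatched ones get NULL for shipments columns.
Group by suppliers.id and compute COUNT(m.id). COUNT(col) of an all-NULL group is 0.
  1: ids {1, 5, 6, 7, 11, 12} → COUNT(m.id)=6
  5: ids {3, 8} → COUNT(m.id)=2
  7: ids {9} → COUNT(m.id)=1
  15: ids {10} → COUNT(m.id)=1
  16: ids {2, 4} → COUNT(m.id)=2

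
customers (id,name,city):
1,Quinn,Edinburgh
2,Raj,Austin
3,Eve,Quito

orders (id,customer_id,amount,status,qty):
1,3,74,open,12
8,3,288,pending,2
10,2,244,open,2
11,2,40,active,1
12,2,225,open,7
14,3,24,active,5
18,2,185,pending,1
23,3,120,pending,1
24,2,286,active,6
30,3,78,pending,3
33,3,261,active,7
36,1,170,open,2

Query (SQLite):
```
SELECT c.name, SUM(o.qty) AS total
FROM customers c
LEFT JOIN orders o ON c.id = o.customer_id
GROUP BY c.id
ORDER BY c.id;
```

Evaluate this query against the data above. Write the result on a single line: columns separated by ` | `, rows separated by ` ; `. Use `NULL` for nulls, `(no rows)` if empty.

LEFT JOIN keeps every customers row; unmatched ones get NULL for orders columns.
Group by customers.id and compute SUM(o.qty). SUM over an all-NULL group is NULL.
  1: ids {36} → SUM(o.qty)=2
  2: ids {10, 11, 12, 18, 24} → SUM(o.qty)=17
  3: ids {1, 8, 14, 23, 30, 33} → SUM(o.qty)=30

Quinn | 2 ; Raj | 17 ; Eve | 30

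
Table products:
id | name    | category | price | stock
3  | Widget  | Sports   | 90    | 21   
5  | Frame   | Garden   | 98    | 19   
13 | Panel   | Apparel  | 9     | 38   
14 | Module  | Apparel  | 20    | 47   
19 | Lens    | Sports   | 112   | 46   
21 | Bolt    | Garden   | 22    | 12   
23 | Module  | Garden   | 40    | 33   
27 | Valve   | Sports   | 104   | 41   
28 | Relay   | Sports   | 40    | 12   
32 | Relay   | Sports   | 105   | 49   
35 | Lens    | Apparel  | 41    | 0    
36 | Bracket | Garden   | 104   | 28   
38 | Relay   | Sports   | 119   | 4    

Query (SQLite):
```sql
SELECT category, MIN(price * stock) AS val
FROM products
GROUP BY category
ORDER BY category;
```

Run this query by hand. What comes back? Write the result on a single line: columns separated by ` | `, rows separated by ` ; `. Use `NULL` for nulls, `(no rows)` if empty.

For each row compute price * stock.
Group by category; take MIN of the expression per group.
  Apparel: ids {13, 14, 35} → MIN(price * stock)=0
  Garden: ids {5, 21, 23, 36} → MIN(price * stock)=264
  Sports: ids {3, 19, 27, 28, 32, 38} → MIN(price * stock)=476

Apparel | 0 ; Garden | 264 ; Sports | 476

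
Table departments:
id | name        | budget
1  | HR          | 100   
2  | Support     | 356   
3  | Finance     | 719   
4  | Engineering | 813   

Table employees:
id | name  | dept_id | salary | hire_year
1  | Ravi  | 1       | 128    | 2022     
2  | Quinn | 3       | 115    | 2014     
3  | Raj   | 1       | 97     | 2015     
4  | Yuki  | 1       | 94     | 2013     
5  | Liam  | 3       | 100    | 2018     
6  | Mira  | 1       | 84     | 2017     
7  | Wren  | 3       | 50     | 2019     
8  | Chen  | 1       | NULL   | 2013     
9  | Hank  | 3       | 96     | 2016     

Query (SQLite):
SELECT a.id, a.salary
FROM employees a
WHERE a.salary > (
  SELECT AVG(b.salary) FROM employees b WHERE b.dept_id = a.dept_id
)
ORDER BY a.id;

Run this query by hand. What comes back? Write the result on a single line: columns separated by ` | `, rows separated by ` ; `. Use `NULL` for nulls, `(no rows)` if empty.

For each employees row a, compute AVG(salary) over rows sharing a.dept_id.
Keep row a if a.salary > that per-group AVG.
  dept_id=1: AVG(salary) = 100.75
  dept_id=3: AVG(salary) = 90.25

1 | 128 ; 2 | 115 ; 5 | 100 ; 9 | 96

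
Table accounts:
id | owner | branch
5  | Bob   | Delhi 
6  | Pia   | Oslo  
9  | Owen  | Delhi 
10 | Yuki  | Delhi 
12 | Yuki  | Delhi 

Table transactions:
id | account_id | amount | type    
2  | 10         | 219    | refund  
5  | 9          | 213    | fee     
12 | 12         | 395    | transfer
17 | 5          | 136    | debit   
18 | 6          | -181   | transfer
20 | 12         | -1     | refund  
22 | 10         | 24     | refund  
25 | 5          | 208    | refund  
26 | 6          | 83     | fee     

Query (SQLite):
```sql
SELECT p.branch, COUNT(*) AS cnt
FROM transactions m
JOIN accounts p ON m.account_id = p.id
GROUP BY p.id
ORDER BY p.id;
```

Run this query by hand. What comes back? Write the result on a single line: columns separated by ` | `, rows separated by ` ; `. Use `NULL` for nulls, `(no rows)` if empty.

Delhi | 2 ; Oslo | 2 ; Delhi | 1 ; Delhi | 2 ; Delhi | 2

Join each transactions row to its accounts via account_id.
Group joined rows by accounts.id; compute COUNT(*) per group.
  5: ids {17, 25} → COUNT(*)=2
  6: ids {18, 26} → COUNT(*)=2
  9: ids {5} → COUNT(*)=1
  10: ids {2, 22} → COUNT(*)=2
  12: ids {12, 20} → COUNT(*)=2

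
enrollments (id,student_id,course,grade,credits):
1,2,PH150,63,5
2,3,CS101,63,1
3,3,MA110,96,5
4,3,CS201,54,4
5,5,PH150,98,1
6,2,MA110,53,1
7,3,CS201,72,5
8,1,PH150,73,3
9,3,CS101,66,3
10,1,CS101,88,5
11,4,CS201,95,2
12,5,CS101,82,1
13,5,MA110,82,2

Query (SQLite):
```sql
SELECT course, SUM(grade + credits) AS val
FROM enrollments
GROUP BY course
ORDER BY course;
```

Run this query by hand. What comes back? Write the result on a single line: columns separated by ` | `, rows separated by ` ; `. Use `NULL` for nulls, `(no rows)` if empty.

CS101 | 309 ; CS201 | 232 ; MA110 | 239 ; PH150 | 243

For each row compute grade + credits.
Group by course; take SUM of the expression per group.
  CS101: ids {2, 9, 10, 12} → SUM(grade + credits)=309
  CS201: ids {4, 7, 11} → SUM(grade + credits)=232
  MA110: ids {3, 6, 13} → SUM(grade + credits)=239
  PH150: ids {1, 5, 8} → SUM(grade + credits)=243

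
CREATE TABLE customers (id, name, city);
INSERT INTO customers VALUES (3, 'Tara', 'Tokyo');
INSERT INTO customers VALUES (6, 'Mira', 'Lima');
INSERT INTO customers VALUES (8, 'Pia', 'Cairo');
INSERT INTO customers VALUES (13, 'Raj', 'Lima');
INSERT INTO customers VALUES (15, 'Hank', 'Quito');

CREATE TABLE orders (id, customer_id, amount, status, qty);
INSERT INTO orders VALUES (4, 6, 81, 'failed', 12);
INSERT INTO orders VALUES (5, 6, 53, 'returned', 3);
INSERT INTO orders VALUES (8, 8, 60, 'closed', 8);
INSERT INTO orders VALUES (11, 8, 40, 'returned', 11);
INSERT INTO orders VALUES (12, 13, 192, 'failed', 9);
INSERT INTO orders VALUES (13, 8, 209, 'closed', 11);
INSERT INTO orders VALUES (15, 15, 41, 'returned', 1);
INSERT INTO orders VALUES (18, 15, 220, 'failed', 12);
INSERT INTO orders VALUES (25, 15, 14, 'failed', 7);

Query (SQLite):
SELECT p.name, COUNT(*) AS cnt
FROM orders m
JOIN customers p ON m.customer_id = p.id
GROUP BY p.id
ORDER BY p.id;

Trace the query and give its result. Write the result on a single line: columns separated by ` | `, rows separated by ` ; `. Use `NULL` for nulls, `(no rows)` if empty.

Join each orders row to its customers via customer_id.
Group joined rows by customers.id; compute COUNT(*) per group.
  6: ids {4, 5} → COUNT(*)=2
  8: ids {8, 11, 13} → COUNT(*)=3
  13: ids {12} → COUNT(*)=1
  15: ids {15, 18, 25} → COUNT(*)=3

Mira | 2 ; Pia | 3 ; Raj | 1 ; Hank | 3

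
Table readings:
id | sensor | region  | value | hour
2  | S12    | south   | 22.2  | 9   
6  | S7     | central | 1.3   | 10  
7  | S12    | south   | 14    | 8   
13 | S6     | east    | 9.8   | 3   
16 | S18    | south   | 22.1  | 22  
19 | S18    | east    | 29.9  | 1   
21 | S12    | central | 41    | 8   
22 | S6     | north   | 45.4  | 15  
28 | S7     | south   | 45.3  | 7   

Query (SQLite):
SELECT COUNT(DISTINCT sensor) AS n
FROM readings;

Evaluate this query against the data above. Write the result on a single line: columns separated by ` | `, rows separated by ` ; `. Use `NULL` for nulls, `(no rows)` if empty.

Count distinct non-NULL sensor values.

4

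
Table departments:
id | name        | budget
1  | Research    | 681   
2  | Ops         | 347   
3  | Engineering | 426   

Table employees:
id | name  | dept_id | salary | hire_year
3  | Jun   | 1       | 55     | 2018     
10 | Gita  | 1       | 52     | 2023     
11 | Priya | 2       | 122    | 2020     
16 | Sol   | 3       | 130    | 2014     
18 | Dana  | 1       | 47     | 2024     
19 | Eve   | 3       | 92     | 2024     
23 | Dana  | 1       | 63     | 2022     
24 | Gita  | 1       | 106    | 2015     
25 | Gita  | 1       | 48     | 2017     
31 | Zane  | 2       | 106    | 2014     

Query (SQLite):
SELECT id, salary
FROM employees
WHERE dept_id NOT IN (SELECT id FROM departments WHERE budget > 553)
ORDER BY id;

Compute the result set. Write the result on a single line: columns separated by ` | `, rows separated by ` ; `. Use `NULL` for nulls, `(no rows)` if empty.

11 | 122 ; 16 | 130 ; 19 | 92 ; 31 | 106

Inner query: departments.id where budget > 553.
Outer: keep employees rows whose dept_id is not in that set.
Inner query → {1}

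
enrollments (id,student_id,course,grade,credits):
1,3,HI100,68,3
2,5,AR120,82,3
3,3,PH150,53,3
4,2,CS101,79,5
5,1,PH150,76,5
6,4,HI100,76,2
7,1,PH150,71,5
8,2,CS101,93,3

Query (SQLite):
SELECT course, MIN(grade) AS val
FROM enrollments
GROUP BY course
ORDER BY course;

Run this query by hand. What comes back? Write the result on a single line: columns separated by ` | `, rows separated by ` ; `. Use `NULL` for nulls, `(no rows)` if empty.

Partition enrollments by course; compute MIN(grade) within each group.
  AR120: ids {2} → MIN(grade)=82
  CS101: ids {4, 8} → MIN(grade)=79
  HI100: ids {1, 6} → MIN(grade)=68
  PH150: ids {3, 5, 7} → MIN(grade)=53

AR120 | 82 ; CS101 | 79 ; HI100 | 68 ; PH150 | 53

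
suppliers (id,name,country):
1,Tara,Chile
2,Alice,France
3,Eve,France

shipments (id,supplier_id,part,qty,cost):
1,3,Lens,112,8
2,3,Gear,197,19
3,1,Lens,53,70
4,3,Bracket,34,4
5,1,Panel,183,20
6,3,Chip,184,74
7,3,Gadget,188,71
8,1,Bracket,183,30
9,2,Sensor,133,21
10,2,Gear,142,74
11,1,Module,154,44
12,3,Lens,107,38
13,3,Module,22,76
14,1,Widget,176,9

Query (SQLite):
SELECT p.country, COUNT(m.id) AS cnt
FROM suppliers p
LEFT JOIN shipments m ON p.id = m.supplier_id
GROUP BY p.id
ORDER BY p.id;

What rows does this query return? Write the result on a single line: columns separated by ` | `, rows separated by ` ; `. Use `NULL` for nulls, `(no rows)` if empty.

Chile | 5 ; France | 2 ; France | 7

LEFT JOIN keeps every suppliers row; unmatched ones get NULL for shipments columns.
Group by suppliers.id and compute COUNT(m.id). COUNT(col) of an all-NULL group is 0.
  1: ids {3, 5, 8, 11, 14} → COUNT(m.id)=5
  2: ids {9, 10} → COUNT(m.id)=2
  3: ids {1, 2, 4, 6, 7, 12, 13} → COUNT(m.id)=7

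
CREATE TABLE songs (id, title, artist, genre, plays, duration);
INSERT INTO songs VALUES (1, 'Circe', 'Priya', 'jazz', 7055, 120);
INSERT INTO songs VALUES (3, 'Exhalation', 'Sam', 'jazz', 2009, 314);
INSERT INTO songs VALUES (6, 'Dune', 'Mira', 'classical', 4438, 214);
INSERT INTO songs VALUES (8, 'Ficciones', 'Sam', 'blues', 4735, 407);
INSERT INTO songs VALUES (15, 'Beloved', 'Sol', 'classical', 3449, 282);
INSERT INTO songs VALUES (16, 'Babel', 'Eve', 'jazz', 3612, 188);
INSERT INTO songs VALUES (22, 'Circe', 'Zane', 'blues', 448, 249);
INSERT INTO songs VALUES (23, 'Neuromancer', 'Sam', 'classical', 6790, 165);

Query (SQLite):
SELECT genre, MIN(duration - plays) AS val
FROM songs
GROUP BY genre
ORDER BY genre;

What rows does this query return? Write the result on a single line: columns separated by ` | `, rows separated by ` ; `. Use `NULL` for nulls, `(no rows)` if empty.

blues | -4328 ; classical | -6625 ; jazz | -6935

For each row compute duration - plays.
Group by genre; take MIN of the expression per group.
  blues: ids {8, 22} → MIN(duration - plays)=-4328
  classical: ids {6, 15, 23} → MIN(duration - plays)=-6625
  jazz: ids {1, 3, 16} → MIN(duration - plays)=-6935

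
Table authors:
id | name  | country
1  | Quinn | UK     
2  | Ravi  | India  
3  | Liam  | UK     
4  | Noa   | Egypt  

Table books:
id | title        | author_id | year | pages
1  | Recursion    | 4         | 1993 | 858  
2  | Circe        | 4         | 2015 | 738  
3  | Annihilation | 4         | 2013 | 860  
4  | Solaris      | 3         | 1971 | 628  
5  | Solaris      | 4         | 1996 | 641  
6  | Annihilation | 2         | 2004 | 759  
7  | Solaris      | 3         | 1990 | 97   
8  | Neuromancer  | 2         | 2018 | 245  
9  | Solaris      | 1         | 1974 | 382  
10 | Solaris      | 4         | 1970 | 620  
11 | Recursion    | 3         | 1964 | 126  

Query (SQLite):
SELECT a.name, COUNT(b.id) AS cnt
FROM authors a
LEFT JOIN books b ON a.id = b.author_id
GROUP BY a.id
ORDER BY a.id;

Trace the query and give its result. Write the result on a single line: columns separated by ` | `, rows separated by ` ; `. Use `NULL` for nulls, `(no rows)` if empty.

Quinn | 1 ; Ravi | 2 ; Liam | 3 ; Noa | 5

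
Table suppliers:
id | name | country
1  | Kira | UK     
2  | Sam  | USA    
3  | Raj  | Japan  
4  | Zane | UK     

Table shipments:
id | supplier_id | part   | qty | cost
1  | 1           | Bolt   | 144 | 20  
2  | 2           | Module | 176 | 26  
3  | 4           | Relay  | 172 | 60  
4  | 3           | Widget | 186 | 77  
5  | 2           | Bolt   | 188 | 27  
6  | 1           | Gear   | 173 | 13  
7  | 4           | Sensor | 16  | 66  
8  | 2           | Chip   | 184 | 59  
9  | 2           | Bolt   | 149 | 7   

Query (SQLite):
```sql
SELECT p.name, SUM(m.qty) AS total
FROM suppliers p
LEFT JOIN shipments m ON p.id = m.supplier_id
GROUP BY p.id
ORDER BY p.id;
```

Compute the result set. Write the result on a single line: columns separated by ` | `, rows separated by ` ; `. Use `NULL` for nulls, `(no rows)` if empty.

LEFT JOIN keeps every suppliers row; unmatched ones get NULL for shipments columns.
Group by suppliers.id and compute SUM(m.qty). SUM over an all-NULL group is NULL.
  1: ids {1, 6} → SUM(m.qty)=317
  2: ids {2, 5, 8, 9} → SUM(m.qty)=697
  3: ids {4} → SUM(m.qty)=186
  4: ids {3, 7} → SUM(m.qty)=188

Kira | 317 ; Sam | 697 ; Raj | 186 ; Zane | 188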